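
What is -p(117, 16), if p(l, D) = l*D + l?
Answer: -1989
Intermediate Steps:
p(l, D) = l + D*l (p(l, D) = D*l + l = l + D*l)
-p(117, 16) = -117*(1 + 16) = -117*17 = -1*1989 = -1989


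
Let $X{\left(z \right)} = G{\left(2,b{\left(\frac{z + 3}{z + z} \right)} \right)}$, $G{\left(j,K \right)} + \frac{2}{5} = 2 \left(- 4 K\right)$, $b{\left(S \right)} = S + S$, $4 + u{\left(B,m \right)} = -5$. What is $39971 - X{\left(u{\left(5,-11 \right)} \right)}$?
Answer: $\frac{599651}{15} \approx 39977.0$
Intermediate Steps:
$u{\left(B,m \right)} = -9$ ($u{\left(B,m \right)} = -4 - 5 = -9$)
$b{\left(S \right)} = 2 S$
$G{\left(j,K \right)} = - \frac{2}{5} - 8 K$ ($G{\left(j,K \right)} = - \frac{2}{5} + 2 \left(- 4 K\right) = - \frac{2}{5} - 8 K$)
$X{\left(z \right)} = - \frac{2}{5} - \frac{8 \left(3 + z\right)}{z}$ ($X{\left(z \right)} = - \frac{2}{5} - 8 \cdot 2 \frac{z + 3}{z + z} = - \frac{2}{5} - 8 \cdot 2 \frac{3 + z}{2 z} = - \frac{2}{5} - 8 \frac{3 + z}{z} = - \frac{2}{5} - \frac{8 \left(3 + z\right)}{z}$)
$39971 - X{\left(u{\left(5,-11 \right)} \right)} = 39971 - \left(- \frac{42}{5} - \frac{24}{-9}\right) = 39971 - \left(- \frac{42}{5} - - \frac{8}{3}\right) = 39971 - \left(- \frac{42}{5} + \frac{8}{3}\right) = 39971 - - \frac{86}{15} = 39971 + \frac{86}{15} = \frac{599651}{15}$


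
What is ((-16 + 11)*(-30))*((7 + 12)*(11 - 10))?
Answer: 2850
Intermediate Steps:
((-16 + 11)*(-30))*((7 + 12)*(11 - 10)) = (-5*(-30))*(19*1) = 150*19 = 2850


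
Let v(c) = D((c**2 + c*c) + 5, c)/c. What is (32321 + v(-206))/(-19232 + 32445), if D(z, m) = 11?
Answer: 6658115/2721878 ≈ 2.4461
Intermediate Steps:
v(c) = 11/c
(32321 + v(-206))/(-19232 + 32445) = (32321 + 11/(-206))/(-19232 + 32445) = (32321 + 11*(-1/206))/13213 = (32321 - 11/206)*(1/13213) = (6658115/206)*(1/13213) = 6658115/2721878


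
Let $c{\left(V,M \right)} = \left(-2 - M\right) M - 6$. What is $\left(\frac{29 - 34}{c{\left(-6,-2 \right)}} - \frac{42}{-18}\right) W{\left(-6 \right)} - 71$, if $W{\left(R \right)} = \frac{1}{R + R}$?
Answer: $- \frac{5131}{72} \approx -71.264$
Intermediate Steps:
$W{\left(R \right)} = \frac{1}{2 R}$
$c{\left(V,M \right)} = -6 + M \left(-2 - M\right)$ ($c{\left(V,M \right)} = M \left(-2 - M\right) - 6 = -6 + M \left(-2 - M\right)$)
$\left(\frac{29 - 34}{c{\left(-6,-2 \right)}} - \frac{42}{-18}\right) W{\left(-6 \right)} - 71 = \left(\frac{29 - 34}{-6 - \left(-2\right)^{2} - -4} - \frac{42}{-18}\right) \frac{1}{2 \left(-6\right)} - 71 = \left(\frac{29 - 34}{-6 - 4 + 4} - - \frac{7}{3}\right) \frac{1}{2} \left(- \frac{1}{6}\right) - 71 = \left(- \frac{5}{-6 - 4 + 4} + \frac{7}{3}\right) \left(- \frac{1}{12}\right) - 71 = \left(- \frac{5}{-6} + \frac{7}{3}\right) \left(- \frac{1}{12}\right) - 71 = \left(\left(-5\right) \left(- \frac{1}{6}\right) + \frac{7}{3}\right) \left(- \frac{1}{12}\right) - 71 = \left(\frac{5}{6} + \frac{7}{3}\right) \left(- \frac{1}{12}\right) - 71 = \frac{19}{6} \left(- \frac{1}{12}\right) - 71 = - \frac{19}{72} - 71 = - \frac{5131}{72}$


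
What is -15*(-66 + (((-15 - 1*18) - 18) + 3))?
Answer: 1710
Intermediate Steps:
-15*(-66 + (((-15 - 1*18) - 18) + 3)) = -15*(-66 + (((-15 - 18) - 18) + 3)) = -15*(-66 + ((-33 - 18) + 3)) = -15*(-66 + (-51 + 3)) = -15*(-66 - 48) = -15*(-114) = 1710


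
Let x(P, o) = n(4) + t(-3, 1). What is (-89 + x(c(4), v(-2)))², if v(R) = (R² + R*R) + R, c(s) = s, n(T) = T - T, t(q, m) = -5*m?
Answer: 8836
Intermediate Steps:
n(T) = 0
v(R) = R + 2*R² (v(R) = (R² + R²) + R = 2*R² + R = R + 2*R²)
x(P, o) = -5 (x(P, o) = 0 - 5*1 = 0 - 5 = -5)
(-89 + x(c(4), v(-2)))² = (-89 - 5)² = (-94)² = 8836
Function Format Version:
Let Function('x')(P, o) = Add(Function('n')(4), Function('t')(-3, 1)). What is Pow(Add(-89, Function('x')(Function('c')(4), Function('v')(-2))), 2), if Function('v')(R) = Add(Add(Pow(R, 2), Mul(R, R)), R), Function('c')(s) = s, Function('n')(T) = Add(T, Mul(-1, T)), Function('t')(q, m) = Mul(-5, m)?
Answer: 8836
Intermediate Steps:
Function('n')(T) = 0
Function('v')(R) = Add(R, Mul(2, Pow(R, 2))) (Function('v')(R) = Add(Add(Pow(R, 2), Pow(R, 2)), R) = Add(Mul(2, Pow(R, 2)), R) = Add(R, Mul(2, Pow(R, 2))))
Function('x')(P, o) = -5 (Function('x')(P, o) = Add(0, Mul(-5, 1)) = Add(0, -5) = -5)
Pow(Add(-89, Function('x')(Function('c')(4), Function('v')(-2))), 2) = Pow(Add(-89, -5), 2) = Pow(-94, 2) = 8836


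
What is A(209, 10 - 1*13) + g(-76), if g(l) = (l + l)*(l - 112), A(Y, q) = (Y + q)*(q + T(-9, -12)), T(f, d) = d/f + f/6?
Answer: 83771/3 ≈ 27924.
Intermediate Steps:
T(f, d) = f/6 + d/f (T(f, d) = d/f + f*(⅙) = d/f + f/6 = f/6 + d/f)
A(Y, q) = (-⅙ + q)*(Y + q) (A(Y, q) = (Y + q)*(q + ((⅙)*(-9) - 12/(-9))) = (Y + q)*(q + (-3/2 - 12*(-⅑))) = (Y + q)*(q + (-3/2 + 4/3)) = (Y + q)*(q - ⅙) = (Y + q)*(-⅙ + q) = (-⅙ + q)*(Y + q))
g(l) = 2*l*(-112 + l) (g(l) = (2*l)*(-112 + l) = 2*l*(-112 + l))
A(209, 10 - 1*13) + g(-76) = ((10 - 1*13)² - ⅙*209 - (10 - 1*13)/6 + 209*(10 - 1*13)) + 2*(-76)*(-112 - 76) = ((10 - 13)² - 209/6 - (10 - 13)/6 + 209*(10 - 13)) + 2*(-76)*(-188) = ((-3)² - 209/6 - ⅙*(-3) + 209*(-3)) + 28576 = (9 - 209/6 + ½ - 627) + 28576 = -1957/3 + 28576 = 83771/3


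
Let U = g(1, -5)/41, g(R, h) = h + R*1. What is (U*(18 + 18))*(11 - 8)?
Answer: -432/41 ≈ -10.537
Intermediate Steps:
g(R, h) = R + h (g(R, h) = h + R = R + h)
U = -4/41 (U = (1 - 5)/41 = -4*1/41 = -4/41 ≈ -0.097561)
(U*(18 + 18))*(11 - 8) = (-4*(18 + 18)/41)*(11 - 8) = -4/41*36*3 = -144/41*3 = -432/41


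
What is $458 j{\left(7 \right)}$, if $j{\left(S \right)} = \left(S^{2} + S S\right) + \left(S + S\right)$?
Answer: $51296$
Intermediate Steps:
$j{\left(S \right)} = 2 S + 2 S^{2}$ ($j{\left(S \right)} = \left(S^{2} + S^{2}\right) + 2 S = 2 S^{2} + 2 S = 2 S + 2 S^{2}$)
$458 j{\left(7 \right)} = 458 \cdot 2 \cdot 7 \left(1 + 7\right) = 458 \cdot 2 \cdot 7 \cdot 8 = 458 \cdot 112 = 51296$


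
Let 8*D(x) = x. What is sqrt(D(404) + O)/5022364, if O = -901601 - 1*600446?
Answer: 3*I*sqrt(667554)/10044728 ≈ 0.00024402*I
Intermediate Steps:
D(x) = x/8
O = -1502047 (O = -901601 - 600446 = -1502047)
sqrt(D(404) + O)/5022364 = sqrt((1/8)*404 - 1502047)/5022364 = sqrt(101/2 - 1502047)*(1/5022364) = sqrt(-3003993/2)*(1/5022364) = (3*I*sqrt(667554)/2)*(1/5022364) = 3*I*sqrt(667554)/10044728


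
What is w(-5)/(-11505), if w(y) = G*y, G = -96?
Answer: -32/767 ≈ -0.041721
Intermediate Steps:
w(y) = -96*y
w(-5)/(-11505) = -96*(-5)/(-11505) = 480*(-1/11505) = -32/767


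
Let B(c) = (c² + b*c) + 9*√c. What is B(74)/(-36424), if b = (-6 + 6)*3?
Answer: -1369/9106 - 9*√74/36424 ≈ -0.15247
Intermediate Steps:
b = 0 (b = 0*3 = 0)
B(c) = c² + 9*√c (B(c) = (c² + 0*c) + 9*√c = (c² + 0) + 9*√c = c² + 9*√c)
B(74)/(-36424) = (74² + 9*√74)/(-36424) = (5476 + 9*√74)*(-1/36424) = -1369/9106 - 9*√74/36424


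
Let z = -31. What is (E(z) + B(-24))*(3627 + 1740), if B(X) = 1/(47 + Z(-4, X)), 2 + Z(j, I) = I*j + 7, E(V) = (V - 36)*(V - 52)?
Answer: 4417196643/148 ≈ 2.9846e+7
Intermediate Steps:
E(V) = (-52 + V)*(-36 + V) (E(V) = (-36 + V)*(-52 + V) = (-52 + V)*(-36 + V))
Z(j, I) = 5 + I*j (Z(j, I) = -2 + (I*j + 7) = -2 + (7 + I*j) = 5 + I*j)
B(X) = 1/(52 - 4*X) (B(X) = 1/(47 + (5 + X*(-4))) = 1/(47 + (5 - 4*X)) = 1/(52 - 4*X))
(E(z) + B(-24))*(3627 + 1740) = ((1872 + (-31)² - 88*(-31)) + 1/(4*(13 - 1*(-24))))*(3627 + 1740) = ((1872 + 961 + 2728) + 1/(4*(13 + 24)))*5367 = (5561 + (¼)/37)*5367 = (5561 + (¼)*(1/37))*5367 = (5561 + 1/148)*5367 = (823029/148)*5367 = 4417196643/148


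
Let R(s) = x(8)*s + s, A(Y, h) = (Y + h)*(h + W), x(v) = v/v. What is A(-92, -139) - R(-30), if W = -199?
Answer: 78138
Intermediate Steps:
x(v) = 1
A(Y, h) = (-199 + h)*(Y + h) (A(Y, h) = (Y + h)*(h - 199) = (Y + h)*(-199 + h) = (-199 + h)*(Y + h))
R(s) = 2*s (R(s) = 1*s + s = s + s = 2*s)
A(-92, -139) - R(-30) = ((-139)**2 - 199*(-92) - 199*(-139) - 92*(-139)) - 2*(-30) = (19321 + 18308 + 27661 + 12788) - 1*(-60) = 78078 + 60 = 78138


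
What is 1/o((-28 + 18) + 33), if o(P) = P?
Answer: 1/23 ≈ 0.043478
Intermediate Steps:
1/o((-28 + 18) + 33) = 1/((-28 + 18) + 33) = 1/(-10 + 33) = 1/23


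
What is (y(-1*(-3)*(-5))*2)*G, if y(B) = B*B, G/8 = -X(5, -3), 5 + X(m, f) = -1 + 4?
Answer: 7200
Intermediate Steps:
X(m, f) = -2 (X(m, f) = -5 + (-1 + 4) = -5 + 3 = -2)
G = 16 (G = 8*(-1*(-2)) = 8*2 = 16)
y(B) = B²
(y(-1*(-3)*(-5))*2)*G = ((-1*(-3)*(-5))²*2)*16 = ((3*(-5))²*2)*16 = ((-15)²*2)*16 = (225*2)*16 = 450*16 = 7200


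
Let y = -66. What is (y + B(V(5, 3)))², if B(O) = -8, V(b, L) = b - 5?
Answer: 5476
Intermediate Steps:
V(b, L) = -5 + b
(y + B(V(5, 3)))² = (-66 - 8)² = (-74)² = 5476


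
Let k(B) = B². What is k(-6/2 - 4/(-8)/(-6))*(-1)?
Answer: -1369/144 ≈ -9.5069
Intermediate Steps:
k(-6/2 - 4/(-8)/(-6))*(-1) = (-6/2 - 4/(-8)/(-6))²*(-1) = (-6*½ - 4*(-⅛)*(-⅙))²*(-1) = (-3 + (½)*(-⅙))²*(-1) = (-3 - 1/12)²*(-1) = (-37/12)²*(-1) = (1369/144)*(-1) = -1369/144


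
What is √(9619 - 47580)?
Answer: I*√37961 ≈ 194.84*I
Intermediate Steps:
√(9619 - 47580) = √(-37961) = I*√37961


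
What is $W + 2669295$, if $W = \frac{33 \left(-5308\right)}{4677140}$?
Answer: $\frac{3121166560284}{1169285} \approx 2.6693 \cdot 10^{6}$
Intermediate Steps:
$W = - \frac{43791}{1169285}$ ($W = \left(-175164\right) \frac{1}{4677140} = - \frac{43791}{1169285} \approx -0.037451$)
$W + 2669295 = - \frac{43791}{1169285} + 2669295 = \frac{3121166560284}{1169285}$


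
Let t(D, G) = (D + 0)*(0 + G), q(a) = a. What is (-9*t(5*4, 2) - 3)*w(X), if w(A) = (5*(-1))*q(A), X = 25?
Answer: 45375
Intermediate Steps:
t(D, G) = D*G
w(A) = -5*A (w(A) = (5*(-1))*A = -5*A)
(-9*t(5*4, 2) - 3)*w(X) = (-9*5*4*2 - 3)*(-5*25) = (-180*2 - 3)*(-125) = (-9*40 - 3)*(-125) = (-360 - 3)*(-125) = -363*(-125) = 45375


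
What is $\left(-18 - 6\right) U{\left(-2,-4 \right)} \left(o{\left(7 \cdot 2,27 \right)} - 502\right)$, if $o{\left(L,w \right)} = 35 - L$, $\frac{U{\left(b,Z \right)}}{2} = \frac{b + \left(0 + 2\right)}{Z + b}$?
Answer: $0$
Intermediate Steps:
$U{\left(b,Z \right)} = \frac{2 \left(2 + b\right)}{Z + b}$ ($U{\left(b,Z \right)} = 2 \frac{b + \left(0 + 2\right)}{Z + b} = 2 \frac{b + 2}{Z + b} = 2 \frac{2 + b}{Z + b} = \frac{2 \left(2 + b\right)}{Z + b}$)
$\left(-18 - 6\right) U{\left(-2,-4 \right)} \left(o{\left(7 \cdot 2,27 \right)} - 502\right) = \left(-18 - 6\right) \frac{2 \left(2 - 2\right)}{-4 - 2} \left(\left(35 - 7 \cdot 2\right) - 502\right) = - 24 \cdot 2 \frac{1}{-6} \cdot 0 \left(\left(35 - 14\right) - 502\right) = - 24 \cdot 2 \left(- \frac{1}{6}\right) 0 \left(\left(35 - 14\right) - 502\right) = \left(-24\right) 0 \left(21 - 502\right) = 0 \left(-481\right) = 0$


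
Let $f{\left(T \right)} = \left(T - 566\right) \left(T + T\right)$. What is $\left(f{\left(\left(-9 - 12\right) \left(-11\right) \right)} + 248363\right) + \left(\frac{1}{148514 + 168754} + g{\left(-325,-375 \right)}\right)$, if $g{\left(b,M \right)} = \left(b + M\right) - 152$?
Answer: $\frac{29423751589}{317268} \approx 92741.0$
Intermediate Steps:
$g{\left(b,M \right)} = -152 + M + b$ ($g{\left(b,M \right)} = \left(M + b\right) - 152 = -152 + M + b$)
$f{\left(T \right)} = 2 T \left(-566 + T\right)$ ($f{\left(T \right)} = \left(-566 + T\right) 2 T = 2 T \left(-566 + T\right)$)
$\left(f{\left(\left(-9 - 12\right) \left(-11\right) \right)} + 248363\right) + \left(\frac{1}{148514 + 168754} + g{\left(-325,-375 \right)}\right) = \left(2 \left(-9 - 12\right) \left(-11\right) \left(-566 + \left(-9 - 12\right) \left(-11\right)\right) + 248363\right) + \left(\frac{1}{148514 + 168754} - 852\right) = \left(2 \left(\left(-21\right) \left(-11\right)\right) \left(-566 - -231\right) + 248363\right) - \left(852 - \frac{1}{317268}\right) = \left(2 \cdot 231 \left(-566 + 231\right) + 248363\right) + \left(\frac{1}{317268} - 852\right) = \left(2 \cdot 231 \left(-335\right) + 248363\right) - \frac{270312335}{317268} = \left(-154770 + 248363\right) - \frac{270312335}{317268} = 93593 - \frac{270312335}{317268} = \frac{29423751589}{317268}$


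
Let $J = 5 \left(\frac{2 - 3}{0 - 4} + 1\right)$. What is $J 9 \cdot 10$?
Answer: $\frac{1125}{2} \approx 562.5$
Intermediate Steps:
$J = \frac{25}{4}$ ($J = 5 \left(- \frac{1}{-4} + 1\right) = 5 \left(\left(-1\right) \left(- \frac{1}{4}\right) + 1\right) = 5 \left(\frac{1}{4} + 1\right) = 5 \cdot \frac{5}{4} = \frac{25}{4} \approx 6.25$)
$J 9 \cdot 10 = \frac{25}{4} \cdot 9 \cdot 10 = \frac{225}{4} \cdot 10 = \frac{1125}{2}$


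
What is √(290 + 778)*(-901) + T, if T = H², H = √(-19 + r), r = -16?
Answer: -35 - 1802*√267 ≈ -29480.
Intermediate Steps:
H = I*√35 (H = √(-19 - 16) = √(-35) = I*√35 ≈ 5.9161*I)
T = -35 (T = (I*√35)² = -35)
√(290 + 778)*(-901) + T = √(290 + 778)*(-901) - 35 = √1068*(-901) - 35 = (2*√267)*(-901) - 35 = -1802*√267 - 35 = -35 - 1802*√267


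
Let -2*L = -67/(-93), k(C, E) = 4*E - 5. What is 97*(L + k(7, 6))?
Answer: 336299/186 ≈ 1808.1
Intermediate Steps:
k(C, E) = -5 + 4*E
L = -67/186 (L = -(-67)/(2*(-93)) = -(-67)*(-1)/(2*93) = -½*67/93 = -67/186 ≈ -0.36022)
97*(L + k(7, 6)) = 97*(-67/186 + (-5 + 4*6)) = 97*(-67/186 + (-5 + 24)) = 97*(-67/186 + 19) = 97*(3467/186) = 336299/186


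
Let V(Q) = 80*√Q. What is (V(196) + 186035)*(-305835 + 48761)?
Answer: -48112684470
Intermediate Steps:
(V(196) + 186035)*(-305835 + 48761) = (80*√196 + 186035)*(-305835 + 48761) = (80*14 + 186035)*(-257074) = (1120 + 186035)*(-257074) = 187155*(-257074) = -48112684470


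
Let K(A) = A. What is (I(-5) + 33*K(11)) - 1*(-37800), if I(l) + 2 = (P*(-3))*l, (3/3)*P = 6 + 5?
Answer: 38326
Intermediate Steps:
P = 11 (P = 6 + 5 = 11)
I(l) = -2 - 33*l (I(l) = -2 + (11*(-3))*l = -2 - 33*l)
(I(-5) + 33*K(11)) - 1*(-37800) = ((-2 - 33*(-5)) + 33*11) - 1*(-37800) = ((-2 + 165) + 363) + 37800 = (163 + 363) + 37800 = 526 + 37800 = 38326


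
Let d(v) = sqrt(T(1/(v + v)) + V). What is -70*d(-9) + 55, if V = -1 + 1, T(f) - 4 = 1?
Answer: 55 - 70*sqrt(5) ≈ -101.52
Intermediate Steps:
T(f) = 5 (T(f) = 4 + 1 = 5)
V = 0
d(v) = sqrt(5) (d(v) = sqrt(5 + 0) = sqrt(5))
-70*d(-9) + 55 = -70*sqrt(5) + 55 = 55 - 70*sqrt(5)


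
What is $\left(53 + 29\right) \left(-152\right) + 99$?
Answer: $-12365$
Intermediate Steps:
$\left(53 + 29\right) \left(-152\right) + 99 = 82 \left(-152\right) + 99 = -12464 + 99 = -12365$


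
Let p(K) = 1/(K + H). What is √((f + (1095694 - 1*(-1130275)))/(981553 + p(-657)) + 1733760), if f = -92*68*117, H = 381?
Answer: 14*√649200670030508380719/270908627 ≈ 1316.7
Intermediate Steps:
p(K) = 1/(381 + K) (p(K) = 1/(K + 381) = 1/(381 + K))
f = -731952 (f = -6256*117 = -731952)
√((f + (1095694 - 1*(-1130275)))/(981553 + p(-657)) + 1733760) = √((-731952 + (1095694 - 1*(-1130275)))/(981553 + 1/(381 - 657)) + 1733760) = √((-731952 + (1095694 + 1130275))/(981553 + 1/(-276)) + 1733760) = √((-731952 + 2225969)/(981553 - 1/276) + 1733760) = √(1494017/(270908627/276) + 1733760) = √(1494017*(276/270908627) + 1733760) = √(412348692/270908627 + 1733760) = √(469690953496212/270908627) = 14*√649200670030508380719/270908627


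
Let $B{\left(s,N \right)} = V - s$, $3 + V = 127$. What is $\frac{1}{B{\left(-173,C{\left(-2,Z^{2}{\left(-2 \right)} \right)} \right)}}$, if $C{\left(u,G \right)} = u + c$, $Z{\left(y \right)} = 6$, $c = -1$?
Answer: $\frac{1}{297} \approx 0.003367$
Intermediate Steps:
$V = 124$ ($V = -3 + 127 = 124$)
$C{\left(u,G \right)} = -1 + u$ ($C{\left(u,G \right)} = u - 1 = -1 + u$)
$B{\left(s,N \right)} = 124 - s$
$\frac{1}{B{\left(-173,C{\left(-2,Z^{2}{\left(-2 \right)} \right)} \right)}} = \frac{1}{124 - -173} = \frac{1}{124 + 173} = \frac{1}{297}$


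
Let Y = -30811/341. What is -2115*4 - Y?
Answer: -259459/31 ≈ -8369.6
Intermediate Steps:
Y = -2801/31 (Y = -30811*1/341 = -2801/31 ≈ -90.355)
-2115*4 - Y = -2115*4 - 1*(-2801/31) = -8460 + 2801/31 = -259459/31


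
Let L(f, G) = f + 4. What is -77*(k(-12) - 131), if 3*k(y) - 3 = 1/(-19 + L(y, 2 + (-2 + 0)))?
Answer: 810887/81 ≈ 10011.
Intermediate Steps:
L(f, G) = 4 + f
k(y) = 1 + 1/(3*(-15 + y)) (k(y) = 1 + 1/(3*(-19 + (4 + y))) = 1 + 1/(3*(-15 + y)))
-77*(k(-12) - 131) = -77*((-44/3 - 12)/(-15 - 12) - 131) = -77*(-80/3/(-27) - 131) = -77*(-1/27*(-80/3) - 131) = -77*(80/81 - 131) = -77*(-10531/81) = 810887/81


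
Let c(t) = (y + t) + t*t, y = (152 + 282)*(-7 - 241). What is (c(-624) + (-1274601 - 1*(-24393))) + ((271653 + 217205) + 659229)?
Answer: 178999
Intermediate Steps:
y = -107632 (y = 434*(-248) = -107632)
c(t) = -107632 + t + t² (c(t) = (-107632 + t) + t*t = (-107632 + t) + t² = -107632 + t + t²)
(c(-624) + (-1274601 - 1*(-24393))) + ((271653 + 217205) + 659229) = ((-107632 - 624 + (-624)²) + (-1274601 - 1*(-24393))) + ((271653 + 217205) + 659229) = ((-107632 - 624 + 389376) + (-1274601 + 24393)) + (488858 + 659229) = (281120 - 1250208) + 1148087 = -969088 + 1148087 = 178999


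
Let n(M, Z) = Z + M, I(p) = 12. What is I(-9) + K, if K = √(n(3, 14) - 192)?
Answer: 12 + 5*I*√7 ≈ 12.0 + 13.229*I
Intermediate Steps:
n(M, Z) = M + Z
K = 5*I*√7 (K = √((3 + 14) - 192) = √(17 - 192) = √(-175) = 5*I*√7 ≈ 13.229*I)
I(-9) + K = 12 + 5*I*√7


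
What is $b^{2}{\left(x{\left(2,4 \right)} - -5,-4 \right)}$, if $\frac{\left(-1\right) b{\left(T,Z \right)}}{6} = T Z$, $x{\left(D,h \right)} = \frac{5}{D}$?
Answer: $32400$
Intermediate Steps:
$b{\left(T,Z \right)} = - 6 T Z$
$b^{2}{\left(x{\left(2,4 \right)} - -5,-4 \right)} = \left(\left(-6\right) \left(\frac{5}{2} - -5\right) \left(-4\right)\right)^{2} = \left(\left(-6\right) \left(5 \cdot \frac{1}{2} + 5\right) \left(-4\right)\right)^{2} = \left(\left(-6\right) \left(\frac{5}{2} + 5\right) \left(-4\right)\right)^{2} = \left(\left(-6\right) \frac{15}{2} \left(-4\right)\right)^{2} = 180^{2} = 32400$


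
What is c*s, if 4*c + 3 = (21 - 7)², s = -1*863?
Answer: -166559/4 ≈ -41640.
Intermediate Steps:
s = -863
c = 193/4 (c = -¾ + (21 - 7)²/4 = -¾ + (¼)*14² = -¾ + (¼)*196 = -¾ + 49 = 193/4 ≈ 48.250)
c*s = (193/4)*(-863) = -166559/4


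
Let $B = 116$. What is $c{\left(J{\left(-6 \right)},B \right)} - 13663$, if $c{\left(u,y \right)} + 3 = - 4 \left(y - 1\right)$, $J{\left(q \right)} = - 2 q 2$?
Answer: $-14126$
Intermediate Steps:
$J{\left(q \right)} = - 4 q$
$c{\left(u,y \right)} = 1 - 4 y$ ($c{\left(u,y \right)} = -3 - 4 \left(y - 1\right) = -3 - 4 \left(-1 + y\right) = -3 - \left(-4 + 4 y\right) = 1 - 4 y$)
$c{\left(J{\left(-6 \right)},B \right)} - 13663 = \left(1 - 464\right) - 13663 = -463 - 13663 = -14126$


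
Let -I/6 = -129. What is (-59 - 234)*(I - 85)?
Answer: -201877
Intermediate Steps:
I = 774 (I = -6*(-129) = 774)
(-59 - 234)*(I - 85) = (-59 - 234)*(774 - 85) = -293*689 = -201877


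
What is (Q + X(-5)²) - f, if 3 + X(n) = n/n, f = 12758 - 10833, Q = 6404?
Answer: 4483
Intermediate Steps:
f = 1925
X(n) = -2 (X(n) = -3 + n/n = -3 + 1 = -2)
(Q + X(-5)²) - f = (6404 + (-2)²) - 1*1925 = (6404 + 4) - 1925 = 6408 - 1925 = 4483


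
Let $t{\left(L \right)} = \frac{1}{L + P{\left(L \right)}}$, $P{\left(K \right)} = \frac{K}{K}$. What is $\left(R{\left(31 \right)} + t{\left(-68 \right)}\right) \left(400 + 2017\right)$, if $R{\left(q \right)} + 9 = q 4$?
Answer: $\frac{18620568}{67} \approx 2.7792 \cdot 10^{5}$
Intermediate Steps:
$P{\left(K \right)} = 1$
$t{\left(L \right)} = \frac{1}{1 + L}$ ($t{\left(L \right)} = \frac{1}{L + 1} = \frac{1}{1 + L}$)
$R{\left(q \right)} = -9 + 4 q$ ($R{\left(q \right)} = -9 + q 4 = -9 + 4 q$)
$\left(R{\left(31 \right)} + t{\left(-68 \right)}\right) \left(400 + 2017\right) = \left(\left(-9 + 4 \cdot 31\right) + \frac{1}{1 - 68}\right) \left(400 + 2017\right) = \left(\left(-9 + 124\right) + \frac{1}{-67}\right) 2417 = \left(115 - \frac{1}{67}\right) 2417 = \frac{7704}{67} \cdot 2417 = \frac{18620568}{67}$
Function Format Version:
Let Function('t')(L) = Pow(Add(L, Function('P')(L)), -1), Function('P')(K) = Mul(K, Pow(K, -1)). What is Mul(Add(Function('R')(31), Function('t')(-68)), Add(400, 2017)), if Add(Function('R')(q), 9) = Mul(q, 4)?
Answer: Rational(18620568, 67) ≈ 2.7792e+5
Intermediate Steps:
Function('P')(K) = 1
Function('t')(L) = Pow(Add(1, L), -1) (Function('t')(L) = Pow(Add(L, 1), -1) = Pow(Add(1, L), -1))
Function('R')(q) = Add(-9, Mul(4, q)) (Function('R')(q) = Add(-9, Mul(q, 4)) = Add(-9, Mul(4, q)))
Mul(Add(Function('R')(31), Function('t')(-68)), Add(400, 2017)) = Mul(Add(Add(-9, Mul(4, 31)), Pow(Add(1, -68), -1)), Add(400, 2017)) = Mul(Add(Add(-9, 124), Pow(-67, -1)), 2417) = Mul(Add(115, Rational(-1, 67)), 2417) = Mul(Rational(7704, 67), 2417) = Rational(18620568, 67)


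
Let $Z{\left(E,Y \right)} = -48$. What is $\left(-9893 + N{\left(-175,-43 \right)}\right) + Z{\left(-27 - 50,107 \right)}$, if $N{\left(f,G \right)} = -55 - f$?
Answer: $-9821$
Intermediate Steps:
$\left(-9893 + N{\left(-175,-43 \right)}\right) + Z{\left(-27 - 50,107 \right)} = \left(-9893 - -120\right) - 48 = \left(-9893 + \left(-55 + 175\right)\right) - 48 = \left(-9893 + 120\right) - 48 = -9773 - 48 = -9821$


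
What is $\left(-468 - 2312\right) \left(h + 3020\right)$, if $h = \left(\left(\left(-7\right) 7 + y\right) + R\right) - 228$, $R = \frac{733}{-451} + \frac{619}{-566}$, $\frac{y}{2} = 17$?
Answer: $- \frac{984369692650}{127633} \approx -7.7125 \cdot 10^{6}$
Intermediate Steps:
$y = 34$ ($y = 2 \cdot 17 = 34$)
$R = - \frac{694047}{255266}$ ($R = 733 \left(- \frac{1}{451}\right) + 619 \left(- \frac{1}{566}\right) = - \frac{733}{451} - \frac{619}{566} = - \frac{694047}{255266} \approx -2.7189$)
$h = - \frac{62723685}{255266}$ ($h = \left(\left(\left(-7\right) 7 + 34\right) - \frac{694047}{255266}\right) - 228 = \left(\left(-49 + 34\right) - \frac{694047}{255266}\right) - 228 = \left(-15 - \frac{694047}{255266}\right) - 228 = - \frac{4523037}{255266} - 228 = - \frac{62723685}{255266} \approx -245.72$)
$\left(-468 - 2312\right) \left(h + 3020\right) = \left(-468 - 2312\right) \left(- \frac{62723685}{255266} + 3020\right) = \left(-2780\right) \frac{708179635}{255266} = - \frac{984369692650}{127633}$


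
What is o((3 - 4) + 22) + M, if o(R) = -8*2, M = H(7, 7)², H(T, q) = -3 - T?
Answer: 84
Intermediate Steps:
M = 100 (M = (-3 - 1*7)² = (-3 - 7)² = (-10)² = 100)
o(R) = -16
o((3 - 4) + 22) + M = -16 + 100 = 84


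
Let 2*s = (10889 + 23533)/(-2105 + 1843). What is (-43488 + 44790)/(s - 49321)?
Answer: -341124/12939313 ≈ -0.026363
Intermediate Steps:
s = -17211/262 (s = ((10889 + 23533)/(-2105 + 1843))/2 = (34422/(-262))/2 = (34422*(-1/262))/2 = (½)*(-17211/131) = -17211/262 ≈ -65.691)
(-43488 + 44790)/(s - 49321) = (-43488 + 44790)/(-17211/262 - 49321) = 1302/(-12939313/262) = 1302*(-262/12939313) = -341124/12939313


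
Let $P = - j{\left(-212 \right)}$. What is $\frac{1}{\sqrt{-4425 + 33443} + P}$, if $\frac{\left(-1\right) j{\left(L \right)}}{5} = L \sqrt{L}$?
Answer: $\frac{1}{\sqrt{29018} - 2120 i \sqrt{53}} \approx 7.15 \cdot 10^{-7} + 6.4785 \cdot 10^{-5} i$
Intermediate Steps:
$j{\left(L \right)} = - 5 L^{\frac{3}{2}}$ ($j{\left(L \right)} = - 5 L \sqrt{L} = - 5 L^{\frac{3}{2}}$)
$P = - 2120 i \sqrt{53}$ ($P = - \left(-5\right) \left(-212\right)^{\frac{3}{2}} = - \left(-5\right) \left(- 424 i \sqrt{53}\right) = - 2120 i \sqrt{53} \approx - 15434.0 i$)
$\frac{1}{\sqrt{-4425 + 33443} + P} = \frac{1}{\sqrt{-4425 + 33443} - 2120 i \sqrt{53}} = \frac{1}{\sqrt{29018} - 2120 i \sqrt{53}}$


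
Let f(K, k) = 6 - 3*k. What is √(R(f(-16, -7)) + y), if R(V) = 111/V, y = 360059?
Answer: 2*√810142/3 ≈ 600.05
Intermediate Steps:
√(R(f(-16, -7)) + y) = √(111/(6 - 3*(-7)) + 360059) = √(111/(6 + 21) + 360059) = √(111/27 + 360059) = √(111*(1/27) + 360059) = √(37/9 + 360059) = √(3240568/9) = 2*√810142/3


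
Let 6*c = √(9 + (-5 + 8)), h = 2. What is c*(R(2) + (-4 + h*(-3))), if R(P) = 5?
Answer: -5*√3/3 ≈ -2.8868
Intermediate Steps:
c = √3/3 (c = √(9 + (-5 + 8))/6 = √(9 + 3)/6 = √12/6 = (2*√3)/6 = √3/3 ≈ 0.57735)
c*(R(2) + (-4 + h*(-3))) = (√3/3)*(5 + (-4 + 2*(-3))) = (√3/3)*(5 + (-4 - 6)) = (√3/3)*(5 - 10) = (√3/3)*(-5) = -5*√3/3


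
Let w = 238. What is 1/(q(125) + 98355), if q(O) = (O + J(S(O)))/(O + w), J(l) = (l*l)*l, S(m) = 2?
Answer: 363/35702998 ≈ 1.0167e-5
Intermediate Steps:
J(l) = l**3 (J(l) = l**2*l = l**3)
q(O) = (8 + O)/(238 + O) (q(O) = (O + 2**3)/(O + 238) = (O + 8)/(238 + O) = (8 + O)/(238 + O))
1/(q(125) + 98355) = 1/((8 + 125)/(238 + 125) + 98355) = 1/(133/363 + 98355) = 1/(35702998/363) = 363/35702998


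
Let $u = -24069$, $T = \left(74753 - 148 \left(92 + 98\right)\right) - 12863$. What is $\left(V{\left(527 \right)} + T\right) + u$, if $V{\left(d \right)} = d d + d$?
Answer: $287957$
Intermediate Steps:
$V{\left(d \right)} = d + d^{2}$ ($V{\left(d \right)} = d^{2} + d = d + d^{2}$)
$T = 33770$ ($T = \left(74753 - 28120\right) - 12863 = 46633 - 12863 = 33770$)
$\left(V{\left(527 \right)} + T\right) + u = \left(527 \left(1 + 527\right) + 33770\right) - 24069 = \left(527 \cdot 528 + 33770\right) - 24069 = \left(278256 + 33770\right) - 24069 = 312026 - 24069 = 287957$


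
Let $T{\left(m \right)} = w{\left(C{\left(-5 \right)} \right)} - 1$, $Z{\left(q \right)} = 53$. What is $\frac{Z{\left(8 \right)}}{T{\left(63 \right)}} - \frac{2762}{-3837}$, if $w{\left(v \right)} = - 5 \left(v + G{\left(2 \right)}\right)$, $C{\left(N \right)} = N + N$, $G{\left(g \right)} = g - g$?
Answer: $\frac{338699}{188013} \approx 1.8015$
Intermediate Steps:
$G{\left(g \right)} = 0$
$C{\left(N \right)} = 2 N$
$w{\left(v \right)} = - 5 v$ ($w{\left(v \right)} = - 5 \left(v + 0\right) = - 5 v$)
$T{\left(m \right)} = 49$ ($T{\left(m \right)} = - 5 \cdot 2 \left(-5\right) - 1 = \left(-5\right) \left(-10\right) - 1 = 50 - 1 = 49$)
$\frac{Z{\left(8 \right)}}{T{\left(63 \right)}} - \frac{2762}{-3837} = \frac{53}{49} - \frac{2762}{-3837} = 53 \cdot \frac{1}{49} - - \frac{2762}{3837} = \frac{53}{49} + \frac{2762}{3837} = \frac{338699}{188013}$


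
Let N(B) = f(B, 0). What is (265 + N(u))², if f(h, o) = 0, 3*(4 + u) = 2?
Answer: 70225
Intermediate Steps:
u = -10/3 (u = -4 + (⅓)*2 = -4 + ⅔ = -10/3 ≈ -3.3333)
N(B) = 0
(265 + N(u))² = (265 + 0)² = 265² = 70225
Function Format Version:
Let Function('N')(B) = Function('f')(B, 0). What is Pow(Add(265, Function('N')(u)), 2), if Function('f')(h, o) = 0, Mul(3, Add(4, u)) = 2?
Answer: 70225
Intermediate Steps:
u = Rational(-10, 3) (u = Add(-4, Mul(Rational(1, 3), 2)) = Add(-4, Rational(2, 3)) = Rational(-10, 3) ≈ -3.3333)
Function('N')(B) = 0
Pow(Add(265, Function('N')(u)), 2) = Pow(Add(265, 0), 2) = Pow(265, 2) = 70225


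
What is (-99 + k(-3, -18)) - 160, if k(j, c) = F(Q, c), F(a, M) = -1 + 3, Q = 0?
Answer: -257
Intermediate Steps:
F(a, M) = 2
k(j, c) = 2
(-99 + k(-3, -18)) - 160 = (-99 + 2) - 160 = -97 - 160 = -257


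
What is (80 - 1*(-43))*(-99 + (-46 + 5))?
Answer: -17220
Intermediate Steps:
(80 - 1*(-43))*(-99 + (-46 + 5)) = (80 + 43)*(-99 - 41) = 123*(-140) = -17220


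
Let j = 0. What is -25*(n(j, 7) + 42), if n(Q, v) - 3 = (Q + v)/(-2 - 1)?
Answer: -3200/3 ≈ -1066.7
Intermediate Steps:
n(Q, v) = 3 - Q/3 - v/3 (n(Q, v) = 3 + (Q + v)/(-2 - 1) = 3 + (Q + v)/(-3) = 3 + (Q + v)*(-1/3) = 3 + (-Q/3 - v/3) = 3 - Q/3 - v/3)
-25*(n(j, 7) + 42) = -25*((3 - 1/3*0 - 1/3*7) + 42) = -25*((3 + 0 - 7/3) + 42) = -25*(2/3 + 42) = -25*128/3 = -3200/3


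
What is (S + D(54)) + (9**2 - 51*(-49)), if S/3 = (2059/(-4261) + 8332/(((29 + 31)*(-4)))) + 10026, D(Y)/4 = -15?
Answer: 2769002357/85220 ≈ 32492.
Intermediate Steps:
D(Y) = -60 (D(Y) = 4*(-15) = -60)
S = 2554247957/85220 (S = 3*((2059/(-4261) + 8332/(((29 + 31)*(-4)))) + 10026) = 3*((2059*(-1/4261) + 8332/((60*(-4)))) + 10026) = 3*((-2059/4261 + 8332/(-240)) + 10026) = 3*((-2059/4261 + 8332*(-1/240)) + 10026) = 3*((-2059/4261 - 2083/60) + 10026) = 3*(-8999203/255660 + 10026) = 3*(2554247957/255660) = 2554247957/85220 ≈ 29972.)
(S + D(54)) + (9**2 - 51*(-49)) = (2554247957/85220 - 60) + (9**2 - 51*(-49)) = 2549134757/85220 + (81 + 2499) = 2549134757/85220 + 2580 = 2769002357/85220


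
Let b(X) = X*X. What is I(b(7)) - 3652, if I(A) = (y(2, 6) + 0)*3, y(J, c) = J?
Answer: -3646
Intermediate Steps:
b(X) = X²
I(A) = 6 (I(A) = (2 + 0)*3 = 2*3 = 6)
I(b(7)) - 3652 = 6 - 3652 = -3646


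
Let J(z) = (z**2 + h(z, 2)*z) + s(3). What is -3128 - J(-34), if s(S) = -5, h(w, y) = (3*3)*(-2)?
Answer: -4891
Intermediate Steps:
h(w, y) = -18 (h(w, y) = 9*(-2) = -18)
J(z) = -5 + z**2 - 18*z (J(z) = (z**2 - 18*z) - 5 = -5 + z**2 - 18*z)
-3128 - J(-34) = -3128 - (-5 + (-34)**2 - 18*(-34)) = -3128 - (-5 + 1156 + 612) = -3128 - 1*1763 = -3128 - 1763 = -4891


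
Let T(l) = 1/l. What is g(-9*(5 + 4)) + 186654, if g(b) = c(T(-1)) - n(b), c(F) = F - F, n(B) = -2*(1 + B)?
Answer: 186494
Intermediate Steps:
n(B) = -2 - 2*B
c(F) = 0
g(b) = 2 + 2*b (g(b) = 0 - (-2 - 2*b) = 0 + (2 + 2*b) = 2 + 2*b)
g(-9*(5 + 4)) + 186654 = (2 + 2*(-9*(5 + 4))) + 186654 = (2 + 2*(-9*9)) + 186654 = (2 + 2*(-81)) + 186654 = (2 - 162) + 186654 = -160 + 186654 = 186494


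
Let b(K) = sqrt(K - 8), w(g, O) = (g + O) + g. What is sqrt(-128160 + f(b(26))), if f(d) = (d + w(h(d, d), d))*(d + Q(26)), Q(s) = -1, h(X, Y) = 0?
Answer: sqrt(-128124 - 6*sqrt(2)) ≈ 357.96*I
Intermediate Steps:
w(g, O) = O + 2*g (w(g, O) = (O + g) + g = O + 2*g)
b(K) = sqrt(-8 + K)
f(d) = 2*d*(-1 + d) (f(d) = (d + (d + 2*0))*(d - 1) = (d + (d + 0))*(-1 + d) = (d + d)*(-1 + d) = (2*d)*(-1 + d) = 2*d*(-1 + d))
sqrt(-128160 + f(b(26))) = sqrt(-128160 + 2*sqrt(-8 + 26)*(-1 + sqrt(-8 + 26))) = sqrt(-128160 + 2*sqrt(18)*(-1 + sqrt(18))) = sqrt(-128160 + 2*(3*sqrt(2))*(-1 + 3*sqrt(2))) = sqrt(-128160 + 6*sqrt(2)*(-1 + 3*sqrt(2)))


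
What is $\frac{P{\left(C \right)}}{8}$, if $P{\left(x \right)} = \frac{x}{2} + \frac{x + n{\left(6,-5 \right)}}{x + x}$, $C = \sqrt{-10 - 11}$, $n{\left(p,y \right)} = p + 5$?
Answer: $\frac{1}{16} + \frac{5 i \sqrt{21}}{168} \approx 0.0625 + 0.13639 i$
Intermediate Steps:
$n{\left(p,y \right)} = 5 + p$
$C = i \sqrt{21}$ ($C = \sqrt{-21} = i \sqrt{21} \approx 4.5826 i$)
$P{\left(x \right)} = \frac{x}{2} + \frac{11 + x}{2 x}$ ($P{\left(x \right)} = \frac{x}{2} + \frac{x + \left(5 + 6\right)}{x + x} = x \frac{1}{2} + \frac{x + 11}{2 x} = \frac{x}{2} + \left(11 + x\right) \frac{1}{2 x} = \frac{x}{2} + \frac{11 + x}{2 x}$)
$\frac{P{\left(C \right)}}{8} = \frac{\frac{1}{2} \frac{1}{i \sqrt{21}} \left(11 + i \sqrt{21} \left(1 + i \sqrt{21}\right)\right)}{8} = \frac{\frac{1}{2} \left(- \frac{i \sqrt{21}}{21}\right) \left(11 + i \sqrt{21} \left(1 + i \sqrt{21}\right)\right)}{8} = \frac{\left(- \frac{1}{42}\right) i \sqrt{21} \left(11 + i \sqrt{21} \left(1 + i \sqrt{21}\right)\right)}{8} = - \frac{i \sqrt{21} \left(11 + i \sqrt{21} \left(1 + i \sqrt{21}\right)\right)}{336}$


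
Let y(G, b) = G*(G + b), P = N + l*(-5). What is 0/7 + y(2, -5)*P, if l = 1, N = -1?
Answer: 36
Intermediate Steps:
P = -6 (P = -1 + 1*(-5) = -1 - 5 = -6)
0/7 + y(2, -5)*P = 0/7 + (2*(2 - 5))*(-6) = 0*(⅐) + (2*(-3))*(-6) = 0 - 6*(-6) = 0 + 36 = 36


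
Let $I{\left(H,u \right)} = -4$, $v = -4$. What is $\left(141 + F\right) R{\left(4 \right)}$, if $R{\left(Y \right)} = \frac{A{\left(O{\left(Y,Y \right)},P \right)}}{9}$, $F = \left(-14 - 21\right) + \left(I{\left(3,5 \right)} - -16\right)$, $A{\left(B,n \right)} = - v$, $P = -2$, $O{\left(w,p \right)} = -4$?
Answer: $\frac{472}{9} \approx 52.444$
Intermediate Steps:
$A{\left(B,n \right)} = 4$ ($A{\left(B,n \right)} = \left(-1\right) \left(-4\right) = 4$)
$F = -23$ ($F = \left(-14 - 21\right) - -12 = -35 + \left(-4 + 16\right) = -35 + 12 = -23$)
$R{\left(Y \right)} = \frac{4}{9}$
$\left(141 + F\right) R{\left(4 \right)} = \left(141 - 23\right) \frac{4}{9} = 118 \cdot \frac{4}{9} = \frac{472}{9}$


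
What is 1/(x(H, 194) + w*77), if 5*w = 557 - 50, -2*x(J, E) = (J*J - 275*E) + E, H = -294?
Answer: -5/44161 ≈ -0.00011322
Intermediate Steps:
x(J, E) = 137*E - J²/2 (x(J, E) = -((J*J - 275*E) + E)/2 = -((J² - 275*E) + E)/2 = -(J² - 274*E)/2 = 137*E - J²/2)
w = 507/5 (w = (557 - 50)/5 = (⅕)*507 = 507/5 ≈ 101.40)
1/(x(H, 194) + w*77) = 1/((137*194 - ½*(-294)²) + (507/5)*77) = 1/((26578 - ½*86436) + 39039/5) = 1/((26578 - 43218) + 39039/5) = 1/(-16640 + 39039/5) = 1/(-44161/5) = -5/44161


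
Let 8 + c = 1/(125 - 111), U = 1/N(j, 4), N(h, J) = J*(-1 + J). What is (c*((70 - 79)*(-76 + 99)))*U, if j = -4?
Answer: 7659/56 ≈ 136.77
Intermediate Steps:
U = 1/12 (U = 1/(4*(-1 + 4)) = 1/(4*3) = 1/12 ≈ 0.083333)
c = -111/14 (c = -8 + 1/(125 - 111) = -8 + 1/14 = -111/14 ≈ -7.9286)
(c*((70 - 79)*(-76 + 99)))*U = -111*(70 - 79)*(-76 + 99)/14*(1/12) = -(-999)*23/14*(1/12) = -111/14*(-207)*(1/12) = (22977/14)*(1/12) = 7659/56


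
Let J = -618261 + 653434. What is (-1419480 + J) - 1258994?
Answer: -2643301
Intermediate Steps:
J = 35173
(-1419480 + J) - 1258994 = (-1419480 + 35173) - 1258994 = -1384307 - 1258994 = -2643301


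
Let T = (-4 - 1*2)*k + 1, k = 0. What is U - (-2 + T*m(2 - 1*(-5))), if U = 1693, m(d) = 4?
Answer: 1691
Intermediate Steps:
T = 1 (T = (-4 - 1*2)*0 + 1 = (-4 - 2)*0 + 1 = -6*0 + 1 = 0 + 1 = 1)
U - (-2 + T*m(2 - 1*(-5))) = 1693 - (-2 + 1*4) = 1693 - (-2 + 4) = 1693 - 1*2 = 1693 - 2 = 1691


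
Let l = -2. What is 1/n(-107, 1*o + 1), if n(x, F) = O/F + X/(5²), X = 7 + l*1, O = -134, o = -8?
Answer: 35/677 ≈ 0.051699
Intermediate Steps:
X = 5 (X = 7 - 2*1 = 7 - 2 = 5)
n(x, F) = ⅕ - 134/F (n(x, F) = -134/F + 5/(5²) = -134/F + 5/25 = -134/F + 5*(1/25) = -134/F + ⅕ = ⅕ - 134/F)
1/n(-107, 1*o + 1) = 1/((-670 + (1*(-8) + 1))/(5*(1*(-8) + 1))) = 1/((-670 + (-8 + 1))/(5*(-8 + 1))) = 1/((⅕)*(-670 - 7)/(-7)) = 1/((⅕)*(-⅐)*(-677)) = 1/(677/35) = 35/677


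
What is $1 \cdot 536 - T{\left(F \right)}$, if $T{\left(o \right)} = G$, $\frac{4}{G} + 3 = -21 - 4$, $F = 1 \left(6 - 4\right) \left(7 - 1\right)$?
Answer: $\frac{3753}{7} \approx 536.14$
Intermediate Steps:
$F = 12$ ($F = 1 \cdot 2 \cdot 6 = 1 \cdot 12 = 12$)
$G = - \frac{1}{7}$ ($G = \frac{4}{-3 - 25} = \frac{4}{-28} = 4 \left(- \frac{1}{28}\right) = - \frac{1}{7} \approx -0.14286$)
$T{\left(o \right)} = - \frac{1}{7}$
$1 \cdot 536 - T{\left(F \right)} = 1 \cdot 536 - - \frac{1}{7} = 536 + \frac{1}{7} = \frac{3753}{7}$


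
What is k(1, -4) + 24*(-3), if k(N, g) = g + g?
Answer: -80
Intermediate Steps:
k(N, g) = 2*g
k(1, -4) + 24*(-3) = 2*(-4) + 24*(-3) = -8 - 72 = -80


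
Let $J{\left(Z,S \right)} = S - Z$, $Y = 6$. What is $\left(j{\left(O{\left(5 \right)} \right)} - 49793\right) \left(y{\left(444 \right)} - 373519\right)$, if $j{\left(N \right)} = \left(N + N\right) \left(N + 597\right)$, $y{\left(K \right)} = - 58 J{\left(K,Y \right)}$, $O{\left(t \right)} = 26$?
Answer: $6056156655$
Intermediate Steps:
$y{\left(K \right)} = -348 + 58 K$ ($y{\left(K \right)} = - 58 \left(6 - K\right) = -348 + 58 K$)
$j{\left(N \right)} = 2 N \left(597 + N\right)$
$\left(j{\left(O{\left(5 \right)} \right)} - 49793\right) \left(y{\left(444 \right)} - 373519\right) = \left(2 \cdot 26 \left(597 + 26\right) - 49793\right) \left(\left(-348 + 58 \cdot 444\right) - 373519\right) = \left(2 \cdot 26 \cdot 623 - 49793\right) \left(\left(-348 + 25752\right) - 373519\right) = \left(32396 - 49793\right) \left(25404 - 373519\right) = \left(-17397\right) \left(-348115\right) = 6056156655$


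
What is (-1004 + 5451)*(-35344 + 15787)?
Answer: -86969979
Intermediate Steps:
(-1004 + 5451)*(-35344 + 15787) = 4447*(-19557) = -86969979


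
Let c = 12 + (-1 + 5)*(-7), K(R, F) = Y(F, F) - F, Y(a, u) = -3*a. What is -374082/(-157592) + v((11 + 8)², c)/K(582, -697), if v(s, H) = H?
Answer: 130052393/54920812 ≈ 2.3680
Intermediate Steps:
K(R, F) = -4*F (K(R, F) = -3*F - F = -4*F)
c = -16 (c = 12 + 4*(-7) = 12 - 28 = -16)
-374082/(-157592) + v((11 + 8)², c)/K(582, -697) = -374082/(-157592) - 16/((-4*(-697))) = -374082*(-1/157592) - 16/2788 = 187041/78796 - 16*1/2788 = 187041/78796 - 4/697 = 130052393/54920812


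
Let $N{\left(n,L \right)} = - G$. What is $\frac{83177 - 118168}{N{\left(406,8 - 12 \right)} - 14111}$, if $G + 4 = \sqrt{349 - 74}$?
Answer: $\frac{493618037}{199007174} - \frac{174955 \sqrt{11}}{199007174} \approx 2.4775$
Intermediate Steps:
$G = -4 + 5 \sqrt{11}$ ($G = -4 + \sqrt{349 - 74} = -4 + \sqrt{275} = -4 + 5 \sqrt{11} \approx 12.583$)
$N{\left(n,L \right)} = 4 - 5 \sqrt{11}$ ($N{\left(n,L \right)} = - (-4 + 5 \sqrt{11}) = 4 - 5 \sqrt{11}$)
$\frac{83177 - 118168}{N{\left(406,8 - 12 \right)} - 14111} = \frac{83177 - 118168}{\left(4 - 5 \sqrt{11}\right) - 14111} = - \frac{34991}{-14107 - 5 \sqrt{11}}$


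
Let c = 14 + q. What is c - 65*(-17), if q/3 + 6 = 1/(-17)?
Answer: 18714/17 ≈ 1100.8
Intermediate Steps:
q = -309/17 (q = -18 + 3/(-17) = -18 + 3*(-1/17) = -18 - 3/17 = -309/17 ≈ -18.176)
c = -71/17 (c = 14 - 309/17 = -71/17 ≈ -4.1765)
c - 65*(-17) = -71/17 - 65*(-17) = -71/17 + 1105 = 18714/17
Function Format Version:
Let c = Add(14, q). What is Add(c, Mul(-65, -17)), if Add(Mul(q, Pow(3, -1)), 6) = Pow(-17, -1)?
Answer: Rational(18714, 17) ≈ 1100.8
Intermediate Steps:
q = Rational(-309, 17) (q = Add(-18, Mul(3, Pow(-17, -1))) = Add(-18, Mul(3, Rational(-1, 17))) = Add(-18, Rational(-3, 17)) = Rational(-309, 17) ≈ -18.176)
c = Rational(-71, 17) (c = Add(14, Rational(-309, 17)) = Rational(-71, 17) ≈ -4.1765)
Add(c, Mul(-65, -17)) = Add(Rational(-71, 17), Mul(-65, -17)) = Add(Rational(-71, 17), 1105) = Rational(18714, 17)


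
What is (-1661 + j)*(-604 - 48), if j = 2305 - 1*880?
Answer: 153872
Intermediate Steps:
j = 1425 (j = 2305 - 880 = 1425)
(-1661 + j)*(-604 - 48) = (-1661 + 1425)*(-604 - 48) = -236*(-652) = 153872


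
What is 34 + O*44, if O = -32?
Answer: -1374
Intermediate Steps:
34 + O*44 = 34 - 32*44 = 34 - 1408 = -1374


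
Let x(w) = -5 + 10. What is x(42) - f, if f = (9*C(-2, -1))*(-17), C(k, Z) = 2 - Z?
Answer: 464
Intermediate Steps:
f = -459 (f = (9*(2 - 1*(-1)))*(-17) = (9*(2 + 1))*(-17) = (9*3)*(-17) = 27*(-17) = -459)
x(w) = 5
x(42) - f = 5 - 1*(-459) = 5 + 459 = 464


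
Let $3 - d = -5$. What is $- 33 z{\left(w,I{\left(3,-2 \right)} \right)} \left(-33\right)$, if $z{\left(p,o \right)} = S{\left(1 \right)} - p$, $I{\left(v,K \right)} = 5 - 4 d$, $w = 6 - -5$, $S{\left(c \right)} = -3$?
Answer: $-15246$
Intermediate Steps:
$d = 8$ ($d = 3 - -5 = 3 + 5 = 8$)
$w = 11$ ($w = 6 + 5 = 11$)
$I{\left(v,K \right)} = -27$ ($I{\left(v,K \right)} = 5 - 32 = -27$)
$z{\left(p,o \right)} = -3 - p$
$- 33 z{\left(w,I{\left(3,-2 \right)} \right)} \left(-33\right) = - 33 \left(-3 - 11\right) \left(-33\right) = \left(-33\right) \left(-14\right) \left(-33\right) = 462 \left(-33\right) = -15246$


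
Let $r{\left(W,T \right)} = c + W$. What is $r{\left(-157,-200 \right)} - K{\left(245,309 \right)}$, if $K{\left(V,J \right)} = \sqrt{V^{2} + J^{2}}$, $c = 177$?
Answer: $20 - \sqrt{155506} \approx -374.34$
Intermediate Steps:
$r{\left(W,T \right)} = 177 + W$
$K{\left(V,J \right)} = \sqrt{J^{2} + V^{2}}$
$r{\left(-157,-200 \right)} - K{\left(245,309 \right)} = \left(177 - 157\right) - \sqrt{309^{2} + 245^{2}} = 20 - \sqrt{95481 + 60025} = 20 - \sqrt{155506}$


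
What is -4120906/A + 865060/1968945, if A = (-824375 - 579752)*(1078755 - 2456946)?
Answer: 111601149233779750/254014276263756591 ≈ 0.43935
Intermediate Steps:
A = 1935155194257 (A = -1404127*(-1378191) = 1935155194257)
-4120906/A + 865060/1968945 = -4120906/1935155194257 + 865060/1968945 = -4120906*1/1935155194257 + 865060*(1/1968945) = -4120906/1935155194257 + 173012/393789 = 111601149233779750/254014276263756591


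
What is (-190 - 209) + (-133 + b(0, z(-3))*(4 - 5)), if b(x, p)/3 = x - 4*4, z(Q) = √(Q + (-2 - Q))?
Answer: -484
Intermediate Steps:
z(Q) = I*√2 (z(Q) = √(-2) = I*√2)
b(x, p) = -48 + 3*x (b(x, p) = 3*(x - 4*4) = 3*(x - 16) = 3*(-16 + x) = -48 + 3*x)
(-190 - 209) + (-133 + b(0, z(-3))*(4 - 5)) = (-190 - 209) + (-133 + (-48 + 3*0)*(4 - 5)) = -399 + (-133 + (-48 + 0)*(-1)) = -399 + (-133 - 48*(-1)) = -399 + (-133 + 48) = -399 - 85 = -484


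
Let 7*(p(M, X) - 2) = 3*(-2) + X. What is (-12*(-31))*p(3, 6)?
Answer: 744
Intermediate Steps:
p(M, X) = 8/7 + X/7 (p(M, X) = 2 + (3*(-2) + X)/7 = 2 + (-6 + X)/7 = 2 + (-6/7 + X/7) = 8/7 + X/7)
(-12*(-31))*p(3, 6) = (-12*(-31))*(8/7 + (⅐)*6) = 372*(8/7 + 6/7) = 372*2 = 744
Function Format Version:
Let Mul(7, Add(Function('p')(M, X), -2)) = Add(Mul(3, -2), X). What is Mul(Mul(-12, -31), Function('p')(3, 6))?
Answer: 744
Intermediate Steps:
Function('p')(M, X) = Add(Rational(8, 7), Mul(Rational(1, 7), X)) (Function('p')(M, X) = Add(2, Mul(Rational(1, 7), Add(Mul(3, -2), X))) = Add(2, Mul(Rational(1, 7), Add(-6, X))) = Add(2, Add(Rational(-6, 7), Mul(Rational(1, 7), X))) = Add(Rational(8, 7), Mul(Rational(1, 7), X)))
Mul(Mul(-12, -31), Function('p')(3, 6)) = Mul(Mul(-12, -31), Add(Rational(8, 7), Mul(Rational(1, 7), 6))) = Mul(372, Add(Rational(8, 7), Rational(6, 7))) = Mul(372, 2) = 744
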